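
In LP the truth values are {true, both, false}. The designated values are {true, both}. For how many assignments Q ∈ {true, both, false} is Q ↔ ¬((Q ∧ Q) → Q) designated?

Q=true: false ·
Q=both: both ✓
Q=false: true ✓

2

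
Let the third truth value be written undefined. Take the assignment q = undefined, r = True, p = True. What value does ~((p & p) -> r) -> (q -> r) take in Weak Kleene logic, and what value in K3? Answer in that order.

In Weak Kleene logic: p & p = True & True = True
(p & p) -> r = True -> True = True
~((p & p) -> r) = ~True = False
q -> r = undefined -> True = undefined  [any arg is the third value ⇒ result is the third value]
~((p & p) -> r) -> (q -> r) = False -> undefined = undefined
In K3: p & p = True & True = True
(p & p) -> r = True -> True = True
~((p & p) -> r) = ~True = False
q -> r = undefined -> True = True  [~undefined | True]
~((p & p) -> r) -> (q -> r) = False -> True = True
They differ because Weak Kleene logic and K3 treat undefined differently under the binary connectives.

undefined; True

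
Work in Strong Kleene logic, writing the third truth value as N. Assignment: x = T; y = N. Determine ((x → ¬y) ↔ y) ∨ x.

T

¬y = ¬N = N
x → ¬y = T → N = N  [¬T ∨ N]
(x → ¬y) ↔ y = N ↔ N = N
((x → ¬y) ↔ y) ∨ x = N ∨ T = T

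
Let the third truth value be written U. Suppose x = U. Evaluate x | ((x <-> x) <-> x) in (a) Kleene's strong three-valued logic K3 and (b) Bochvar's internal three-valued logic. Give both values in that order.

In Kleene's strong three-valued logic K3: x <-> x = U <-> U = U
(x <-> x) <-> x = U <-> U = U
x | ((x <-> x) <-> x) = U | U = U
In Bochvar's internal three-valued logic: x <-> x = U <-> U = U
(x <-> x) <-> x = U <-> U = U
x | ((x <-> x) <-> x) = U | U = U

U; U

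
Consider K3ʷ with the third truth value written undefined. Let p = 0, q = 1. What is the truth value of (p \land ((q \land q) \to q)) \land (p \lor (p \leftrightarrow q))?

0

q \land q = 1 \land 1 = 1
(q \land q) \to q = 1 \to 1 = 1
p \land ((q \land q) \to q) = 0 \land 1 = 0
p \leftrightarrow q = 0 \leftrightarrow 1 = 0
p \lor (p \leftrightarrow q) = 0 \lor 0 = 0
(p \land ((q \land q) \to q)) \land (p \lor (p \leftrightarrow q)) = 0 \land 0 = 0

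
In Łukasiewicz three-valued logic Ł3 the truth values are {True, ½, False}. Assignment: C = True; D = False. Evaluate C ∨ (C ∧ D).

True

C ∧ D = True ∧ False = False
C ∨ (C ∧ D) = True ∨ False = True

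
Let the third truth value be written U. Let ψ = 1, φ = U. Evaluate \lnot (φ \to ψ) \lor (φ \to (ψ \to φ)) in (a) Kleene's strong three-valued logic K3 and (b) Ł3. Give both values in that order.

U; 1

In Kleene's strong three-valued logic K3: φ \to ψ = U \to 1 = 1  [\lnot U \lor 1]
\lnot (φ \to ψ) = \lnot 1 = 0
ψ \to φ = 1 \to U = U
φ \to (ψ \to φ) = U \to U = U
\lnot (φ \to ψ) \lor (φ \to (ψ \to φ)) = 0 \lor U = U
In Ł3: φ \to ψ = U \to 1 = 1  [min(1, 1−½+1)]
\lnot (φ \to ψ) = \lnot 1 = 0
ψ \to φ = 1 \to U = U
φ \to (ψ \to φ) = U \to U = 1
\lnot (φ \to ψ) \lor (φ \to (ψ \to φ)) = 0 \lor 1 = 1
They differ because Kleene's strong three-valued logic K3 and Ł3 treat U differently under implication.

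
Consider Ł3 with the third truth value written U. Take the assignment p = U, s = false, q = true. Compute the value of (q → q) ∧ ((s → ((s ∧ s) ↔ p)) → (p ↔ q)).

q → q = true → true = true
s ∧ s = false ∧ false = false
(s ∧ s) ↔ p = false ↔ U = U
s → ((s ∧ s) ↔ p) = false → U = true
p ↔ q = U ↔ true = U
(s → ((s ∧ s) ↔ p)) → (p ↔ q) = true → U = U
(q → q) ∧ ((s → ((s ∧ s) ↔ p)) → (p ↔ q)) = true ∧ U = U

U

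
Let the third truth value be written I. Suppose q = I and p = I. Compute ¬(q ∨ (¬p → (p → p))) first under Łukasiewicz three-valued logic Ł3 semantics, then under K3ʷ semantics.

In Łukasiewicz three-valued logic Ł3: ¬p = ¬I = I
p → p = I → I = true
¬p → (p → p) = I → true = true
q ∨ (¬p → (p → p)) = I ∨ true = true
¬(q ∨ (¬p → (p → p))) = ¬true = false
In K3ʷ: ¬p = ¬I = I
p → p = I → I = I
¬p → (p → p) = I → I = I
q ∨ (¬p → (p → p)) = I ∨ I = I
¬(q ∨ (¬p → (p → p))) = ¬I = I
They differ because Łukasiewicz three-valued logic Ł3 and K3ʷ treat I differently under the binary connectives.

false; I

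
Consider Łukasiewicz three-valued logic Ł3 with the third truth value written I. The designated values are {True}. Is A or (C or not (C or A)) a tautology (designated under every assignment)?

Countermodel: A=I, C=I gives I, which is not designated.

No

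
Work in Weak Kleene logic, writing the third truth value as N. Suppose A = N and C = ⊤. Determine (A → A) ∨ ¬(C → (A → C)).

N

A → A = N → N = N  [any arg is the third value ⇒ result is the third value]
A → C = N → ⊤ = N
C → (A → C) = ⊤ → N = N
¬(C → (A → C)) = ¬N = N
(A → A) ∨ ¬(C → (A → C)) = N ∨ N = N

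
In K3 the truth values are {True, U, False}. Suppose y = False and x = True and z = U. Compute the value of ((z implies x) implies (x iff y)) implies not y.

z implies x = U implies True = True
x iff y = True iff False = False
(z implies x) implies (x iff y) = True implies False = False
not y = not False = True
((z implies x) implies (x iff y)) implies not y = False implies True = True

True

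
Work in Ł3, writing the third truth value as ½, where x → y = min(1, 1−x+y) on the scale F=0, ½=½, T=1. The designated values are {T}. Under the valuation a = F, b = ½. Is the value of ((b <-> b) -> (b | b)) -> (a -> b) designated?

b <-> b = ½ <-> ½ = T
b | b = ½ | ½ = ½
(b <-> b) -> (b | b) = T -> ½ = ½
a -> b = F -> ½ = T
((b <-> b) -> (b | b)) -> (a -> b) = ½ -> T = T
T ∈ {T}.

Yes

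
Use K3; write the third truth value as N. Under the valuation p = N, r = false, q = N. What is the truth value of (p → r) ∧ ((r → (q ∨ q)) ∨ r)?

N

p → r = N → false = N  [¬N ∨ false]
q ∨ q = N ∨ N = N
r → (q ∨ q) = false → N = true
(r → (q ∨ q)) ∨ r = true ∨ false = true
(p → r) ∧ ((r → (q ∨ q)) ∨ r) = N ∧ true = N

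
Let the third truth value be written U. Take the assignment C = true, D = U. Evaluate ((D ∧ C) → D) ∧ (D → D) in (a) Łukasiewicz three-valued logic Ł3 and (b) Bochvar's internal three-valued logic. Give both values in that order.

In Łukasiewicz three-valued logic Ł3: D ∧ C = U ∧ true = U
(D ∧ C) → D = U → U = true
D → D = U → U = true
((D ∧ C) → D) ∧ (D → D) = true ∧ true = true
In Bochvar's internal three-valued logic: D ∧ C = U ∧ true = U
(D ∧ C) → D = U → U = U  [any arg is the third value ⇒ result is the third value]
D → D = U → U = U
((D ∧ C) → D) ∧ (D → D) = U ∧ U = U
They differ because Łukasiewicz three-valued logic Ł3 and Bochvar's internal three-valued logic treat U differently under the binary connectives.

true; U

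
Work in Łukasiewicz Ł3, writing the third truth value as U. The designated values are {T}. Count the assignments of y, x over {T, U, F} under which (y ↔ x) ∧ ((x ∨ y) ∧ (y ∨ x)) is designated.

Designated under: (y=T, x=T).

1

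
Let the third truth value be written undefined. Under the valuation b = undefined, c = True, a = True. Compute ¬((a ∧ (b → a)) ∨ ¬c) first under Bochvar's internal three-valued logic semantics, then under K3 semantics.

In Bochvar's internal three-valued logic: b → a = undefined → True = undefined  [any arg is the third value ⇒ result is the third value]
a ∧ (b → a) = True ∧ undefined = undefined
¬c = ¬True = False
(a ∧ (b → a)) ∨ ¬c = undefined ∨ False = undefined
¬((a ∧ (b → a)) ∨ ¬c) = ¬undefined = undefined
In K3: b → a = undefined → True = True  [¬undefined ∨ True]
a ∧ (b → a) = True ∧ True = True
¬c = ¬True = False
(a ∧ (b → a)) ∨ ¬c = True ∨ False = True
¬((a ∧ (b → a)) ∨ ¬c) = ¬True = False
They differ because Bochvar's internal three-valued logic and K3 treat undefined differently under the binary connectives.

undefined; False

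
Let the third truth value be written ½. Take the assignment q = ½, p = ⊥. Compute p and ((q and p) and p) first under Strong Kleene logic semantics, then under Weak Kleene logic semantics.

In Strong Kleene logic: q and p = ½ and ⊥ = ⊥
(q and p) and p = ⊥ and ⊥ = ⊥
p and ((q and p) and p) = ⊥ and ⊥ = ⊥
In Weak Kleene logic: q and p = ½ and ⊥ = ½
(q and p) and p = ½ and ⊥ = ½
p and ((q and p) and p) = ⊥ and ½ = ½
They differ because Strong Kleene logic and Weak Kleene logic treat ½ differently under the binary connectives.

⊥; ½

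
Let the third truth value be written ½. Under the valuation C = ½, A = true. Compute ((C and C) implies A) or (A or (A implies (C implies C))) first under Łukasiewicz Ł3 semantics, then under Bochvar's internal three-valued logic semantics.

true; ½

In Łukasiewicz Ł3: C and C = ½ and ½ = ½
(C and C) implies A = ½ implies true = true  [min(1, 1−½+1)]
C implies C = ½ implies ½ = true
A implies (C implies C) = true implies true = true
A or (A implies (C implies C)) = true or true = true
((C and C) implies A) or (A or (A implies (C implies C))) = true or true = true
In Bochvar's internal three-valued logic: C and C = ½ and ½ = ½
(C and C) implies A = ½ implies true = ½  [any arg is the third value ⇒ result is the third value]
C implies C = ½ implies ½ = ½
A implies (C implies C) = true implies ½ = ½
A or (A implies (C implies C)) = true or ½ = ½
((C and C) implies A) or (A or (A implies (C implies C))) = ½ or ½ = ½
They differ because Łukasiewicz Ł3 and Bochvar's internal three-valued logic treat ½ differently under the binary connectives.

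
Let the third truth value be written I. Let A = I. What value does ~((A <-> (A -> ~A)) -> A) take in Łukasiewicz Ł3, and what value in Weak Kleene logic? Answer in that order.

F; I

In Łukasiewicz Ł3: ~A = ~I = I
A -> ~A = I -> I = T
A <-> (A -> ~A) = I <-> T = I
(A <-> (A -> ~A)) -> A = I -> I = T
~((A <-> (A -> ~A)) -> A) = ~T = F
In Weak Kleene logic: ~A = ~I = I
A -> ~A = I -> I = I  [any arg is the third value ⇒ result is the third value]
A <-> (A -> ~A) = I <-> I = I
(A <-> (A -> ~A)) -> A = I -> I = I
~((A <-> (A -> ~A)) -> A) = ~I = I
They differ because Łukasiewicz Ł3 and Weak Kleene logic treat I differently under the binary connectives.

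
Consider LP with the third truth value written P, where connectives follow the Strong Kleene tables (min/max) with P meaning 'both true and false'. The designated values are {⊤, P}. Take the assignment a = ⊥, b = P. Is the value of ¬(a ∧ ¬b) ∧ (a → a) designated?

Yes

¬b = ¬P = P
a ∧ ¬b = ⊥ ∧ P = ⊥
¬(a ∧ ¬b) = ¬⊥ = ⊤
a → a = ⊥ → ⊥ = ⊤
¬(a ∧ ¬b) ∧ (a → a) = ⊤ ∧ ⊤ = ⊤
⊤ ∈ {⊤, P}.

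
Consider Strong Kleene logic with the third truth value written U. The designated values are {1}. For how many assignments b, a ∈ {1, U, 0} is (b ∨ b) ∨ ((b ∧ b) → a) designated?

7

Of the 9 assignments, 7 give a value in {1}.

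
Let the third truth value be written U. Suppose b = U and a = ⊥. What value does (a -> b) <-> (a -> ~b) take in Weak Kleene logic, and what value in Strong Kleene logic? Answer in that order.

U; ⊤

In Weak Kleene logic: a -> b = ⊥ -> U = U  [any arg is the third value ⇒ result is the third value]
~b = ~U = U
a -> ~b = ⊥ -> U = U
(a -> b) <-> (a -> ~b) = U <-> U = U
In Strong Kleene logic: a -> b = ⊥ -> U = ⊤
~b = ~U = U
a -> ~b = ⊥ -> U = ⊤
(a -> b) <-> (a -> ~b) = ⊤ <-> ⊤ = ⊤
They differ because Weak Kleene logic and Strong Kleene logic treat U differently under the binary connectives.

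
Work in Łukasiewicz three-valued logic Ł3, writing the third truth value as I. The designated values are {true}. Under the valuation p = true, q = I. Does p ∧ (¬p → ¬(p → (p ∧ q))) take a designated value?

¬p = ¬true = false
p ∧ q = true ∧ I = I
p → (p ∧ q) = true → I = I  [min(1, 1−1+½)]
¬(p → (p ∧ q)) = ¬I = I
¬p → ¬(p → (p ∧ q)) = false → I = true
p ∧ (¬p → ¬(p → (p ∧ q))) = true ∧ true = true
true ∈ {true}.

Yes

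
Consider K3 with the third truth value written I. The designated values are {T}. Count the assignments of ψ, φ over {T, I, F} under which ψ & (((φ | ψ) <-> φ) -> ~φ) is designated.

Designated under: (ψ=T, φ=F).

1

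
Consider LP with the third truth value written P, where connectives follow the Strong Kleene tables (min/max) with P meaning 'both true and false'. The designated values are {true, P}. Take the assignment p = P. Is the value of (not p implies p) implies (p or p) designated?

not p = not P = P
not p implies p = P implies P = P
p or p = P or P = P
(not p implies p) implies (p or p) = P implies P = P
P ∈ {true, P}.

Yes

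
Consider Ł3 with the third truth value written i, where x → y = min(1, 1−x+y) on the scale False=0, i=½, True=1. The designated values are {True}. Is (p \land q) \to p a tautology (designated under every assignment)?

Yes

Every assignment of p, q over {True, i, False} gives a value in {True}.
In particular, with p=i, q=i: (p \land q) \to p = True.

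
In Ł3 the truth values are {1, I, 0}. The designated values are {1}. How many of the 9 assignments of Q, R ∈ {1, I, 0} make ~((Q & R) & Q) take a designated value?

5

Of the 9 assignments, 5 give a value in {1}.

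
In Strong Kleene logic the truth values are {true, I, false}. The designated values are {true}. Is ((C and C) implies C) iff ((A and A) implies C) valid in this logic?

Countermodel: C=I, A=true gives I, which is not designated.

No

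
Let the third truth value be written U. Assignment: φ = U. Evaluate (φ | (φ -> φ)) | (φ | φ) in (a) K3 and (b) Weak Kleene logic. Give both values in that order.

U; U

In K3: φ -> φ = U -> U = U  [~U | U]
φ | (φ -> φ) = U | U = U
φ | φ = U | U = U
(φ | (φ -> φ)) | (φ | φ) = U | U = U
In Weak Kleene logic: φ -> φ = U -> U = U
φ | (φ -> φ) = U | U = U
φ | φ = U | U = U
(φ | (φ -> φ)) | (φ | φ) = U | U = U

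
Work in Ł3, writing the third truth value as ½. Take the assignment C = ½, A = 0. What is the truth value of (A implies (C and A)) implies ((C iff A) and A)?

0

C and A = ½ and 0 = 0
A implies (C and A) = 0 implies 0 = 1
C iff A = ½ iff 0 = ½  [1 − |½−0|]
(C iff A) and A = ½ and 0 = 0
(A implies (C and A)) implies ((C iff A) and A) = 1 implies 0 = 0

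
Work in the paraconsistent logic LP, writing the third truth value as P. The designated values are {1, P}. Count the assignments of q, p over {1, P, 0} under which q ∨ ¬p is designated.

8

Of the 9 assignments, 8 give a value in {1, P}.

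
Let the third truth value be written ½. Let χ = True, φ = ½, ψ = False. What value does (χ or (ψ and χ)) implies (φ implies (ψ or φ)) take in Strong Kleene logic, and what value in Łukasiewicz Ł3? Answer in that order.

½; True

In Strong Kleene logic: ψ and χ = False and True = False
χ or (ψ and χ) = True or False = True
ψ or φ = False or ½ = ½
φ implies (ψ or φ) = ½ implies ½ = ½  [not ½ or ½]
(χ or (ψ and χ)) implies (φ implies (ψ or φ)) = True implies ½ = ½
In Łukasiewicz Ł3: ψ and χ = False and True = False
χ or (ψ and χ) = True or False = True
ψ or φ = False or ½ = ½
φ implies (ψ or φ) = ½ implies ½ = True  [min(1, 1−½+½)]
(χ or (ψ and χ)) implies (φ implies (ψ or φ)) = True implies True = True
They differ because Strong Kleene logic and Łukasiewicz Ł3 treat ½ differently under implication.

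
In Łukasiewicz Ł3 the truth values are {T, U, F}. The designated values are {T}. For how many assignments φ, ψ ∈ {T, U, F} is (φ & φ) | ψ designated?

5

Of the 9 assignments, 5 give a value in {T}.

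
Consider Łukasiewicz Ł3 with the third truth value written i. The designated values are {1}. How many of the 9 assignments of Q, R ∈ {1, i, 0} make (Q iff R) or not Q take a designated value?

5

Of the 9 assignments, 5 give a value in {1}.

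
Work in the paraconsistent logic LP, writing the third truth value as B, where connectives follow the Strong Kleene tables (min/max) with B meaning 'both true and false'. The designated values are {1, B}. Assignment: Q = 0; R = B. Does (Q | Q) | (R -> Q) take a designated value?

Q | Q = 0 | 0 = 0
R -> Q = B -> 0 = B
(Q | Q) | (R -> Q) = 0 | B = B
B ∈ {1, B}.

Yes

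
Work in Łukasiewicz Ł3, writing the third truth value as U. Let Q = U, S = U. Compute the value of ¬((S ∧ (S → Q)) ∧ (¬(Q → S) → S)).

S → Q = U → U = ⊤  [min(1, 1−½+½)]
S ∧ (S → Q) = U ∧ ⊤ = U
Q → S = U → U = ⊤
¬(Q → S) = ¬⊤ = ⊥
¬(Q → S) → S = ⊥ → U = ⊤
(S ∧ (S → Q)) ∧ (¬(Q → S) → S) = U ∧ ⊤ = U
¬((S ∧ (S → Q)) ∧ (¬(Q → S) → S)) = ¬U = U

U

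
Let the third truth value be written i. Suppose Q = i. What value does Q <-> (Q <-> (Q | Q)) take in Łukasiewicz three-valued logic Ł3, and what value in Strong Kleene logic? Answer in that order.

i; i

In Łukasiewicz three-valued logic Ł3: Q | Q = i | i = i
Q <-> (Q | Q) = i <-> i = True  [1 − |½−½|]
Q <-> (Q <-> (Q | Q)) = i <-> True = i
In Strong Kleene logic: Q | Q = i | i = i
Q <-> (Q | Q) = i <-> i = i
Q <-> (Q <-> (Q | Q)) = i <-> i = i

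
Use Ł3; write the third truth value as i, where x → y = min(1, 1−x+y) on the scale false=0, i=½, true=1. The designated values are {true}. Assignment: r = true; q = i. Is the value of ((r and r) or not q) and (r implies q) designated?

No

r and r = true and true = true
not q = not i = i
(r and r) or not q = true or i = true
r implies q = true implies i = i  [min(1, 1−1+½)]
((r and r) or not q) and (r implies q) = true and i = i
i ∉ {true}.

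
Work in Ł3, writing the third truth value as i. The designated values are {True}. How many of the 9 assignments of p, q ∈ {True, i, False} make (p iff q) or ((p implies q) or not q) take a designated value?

8

Of the 9 assignments, 8 give a value in {True}.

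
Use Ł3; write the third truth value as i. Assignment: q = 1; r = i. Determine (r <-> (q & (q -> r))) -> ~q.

0

q -> r = 1 -> i = i  [min(1, 1−1+½)]
q & (q -> r) = 1 & i = i
r <-> (q & (q -> r)) = i <-> i = 1
~q = ~1 = 0
(r <-> (q & (q -> r))) -> ~q = 1 -> 0 = 0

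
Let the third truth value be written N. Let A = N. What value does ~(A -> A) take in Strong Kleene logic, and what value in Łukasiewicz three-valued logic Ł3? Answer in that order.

N; 0

In Strong Kleene logic: A -> A = N -> N = N  [~N | N]
~(A -> A) = ~N = N
In Łukasiewicz three-valued logic Ł3: A -> A = N -> N = 1
~(A -> A) = ~1 = 0
They differ because Strong Kleene logic and Łukasiewicz three-valued logic Ł3 treat N differently under implication.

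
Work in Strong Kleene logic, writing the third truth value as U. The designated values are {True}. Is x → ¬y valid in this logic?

Countermodel: x=True, y=True gives False, which is not designated.

No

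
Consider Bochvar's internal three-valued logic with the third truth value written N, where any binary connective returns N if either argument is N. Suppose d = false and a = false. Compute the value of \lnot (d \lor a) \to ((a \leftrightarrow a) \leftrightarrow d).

d \lor a = false \lor false = false
\lnot (d \lor a) = \lnot false = true
a \leftrightarrow a = false \leftrightarrow false = true
(a \leftrightarrow a) \leftrightarrow d = true \leftrightarrow false = false
\lnot (d \lor a) \to ((a \leftrightarrow a) \leftrightarrow d) = true \to false = false

false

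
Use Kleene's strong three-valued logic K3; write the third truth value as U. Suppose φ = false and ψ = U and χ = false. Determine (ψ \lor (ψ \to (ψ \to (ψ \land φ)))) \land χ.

false

ψ \land φ = U \land false = false
ψ \to (ψ \land φ) = U \to false = U  [\lnot U \lor false]
ψ \to (ψ \to (ψ \land φ)) = U \to U = U
ψ \lor (ψ \to (ψ \to (ψ \land φ))) = U \lor U = U
(ψ \lor (ψ \to (ψ \to (ψ \land φ)))) \land χ = U \land false = false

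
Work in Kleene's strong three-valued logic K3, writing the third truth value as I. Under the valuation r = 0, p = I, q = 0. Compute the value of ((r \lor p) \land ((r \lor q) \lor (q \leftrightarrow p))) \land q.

0

r \lor p = 0 \lor I = I
r \lor q = 0 \lor 0 = 0
q \leftrightarrow p = 0 \leftrightarrow I = I
(r \lor q) \lor (q \leftrightarrow p) = 0 \lor I = I
(r \lor p) \land ((r \lor q) \lor (q \leftrightarrow p)) = I \land I = I
((r \lor p) \land ((r \lor q) \lor (q \leftrightarrow p))) \land q = I \land 0 = 0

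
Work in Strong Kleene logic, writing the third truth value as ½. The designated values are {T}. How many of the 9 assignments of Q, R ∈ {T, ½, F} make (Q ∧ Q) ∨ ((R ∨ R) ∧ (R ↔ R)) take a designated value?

Of the 9 assignments, 5 give a value in {T}.

5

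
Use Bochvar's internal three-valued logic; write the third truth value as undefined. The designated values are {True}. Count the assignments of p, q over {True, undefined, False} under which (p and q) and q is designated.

1

Designated under: (p=True, q=True).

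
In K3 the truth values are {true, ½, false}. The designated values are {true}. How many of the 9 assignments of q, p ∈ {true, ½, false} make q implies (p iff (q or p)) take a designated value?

5

Of the 9 assignments, 5 give a value in {true}.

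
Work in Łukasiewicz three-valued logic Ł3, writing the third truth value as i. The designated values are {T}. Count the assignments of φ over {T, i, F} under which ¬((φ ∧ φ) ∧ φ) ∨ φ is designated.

2

φ=T: T ✓
φ=i: i ·
φ=F: T ✓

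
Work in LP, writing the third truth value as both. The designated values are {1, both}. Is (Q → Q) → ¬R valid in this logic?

No

Countermodel: Q=1, R=1 gives 0, which is not designated.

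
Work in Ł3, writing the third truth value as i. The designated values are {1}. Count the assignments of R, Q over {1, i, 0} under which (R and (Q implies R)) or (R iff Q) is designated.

Of the 9 assignments, 5 give a value in {1}.

5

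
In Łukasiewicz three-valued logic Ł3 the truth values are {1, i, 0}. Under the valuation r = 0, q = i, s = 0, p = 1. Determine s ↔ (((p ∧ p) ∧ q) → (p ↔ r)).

i

p ∧ p = 1 ∧ 1 = 1
(p ∧ p) ∧ q = 1 ∧ i = i
p ↔ r = 1 ↔ 0 = 0
((p ∧ p) ∧ q) → (p ↔ r) = i → 0 = i
s ↔ (((p ∧ p) ∧ q) → (p ↔ r)) = 0 ↔ i = i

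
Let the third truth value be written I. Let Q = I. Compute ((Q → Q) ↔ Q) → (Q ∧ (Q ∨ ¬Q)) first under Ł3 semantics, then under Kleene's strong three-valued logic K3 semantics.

True; I

In Ł3: Q → Q = I → I = True
(Q → Q) ↔ Q = True ↔ I = I
¬Q = ¬I = I
Q ∨ ¬Q = I ∨ I = I
Q ∧ (Q ∨ ¬Q) = I ∧ I = I
((Q → Q) ↔ Q) → (Q ∧ (Q ∨ ¬Q)) = I → I = True
In Kleene's strong three-valued logic K3: Q → Q = I → I = I  [¬I ∨ I]
(Q → Q) ↔ Q = I ↔ I = I
¬Q = ¬I = I
Q ∨ ¬Q = I ∨ I = I
Q ∧ (Q ∨ ¬Q) = I ∧ I = I
((Q → Q) ↔ Q) → (Q ∧ (Q ∨ ¬Q)) = I → I = I
They differ because Ł3 and Kleene's strong three-valued logic K3 treat I differently under implication.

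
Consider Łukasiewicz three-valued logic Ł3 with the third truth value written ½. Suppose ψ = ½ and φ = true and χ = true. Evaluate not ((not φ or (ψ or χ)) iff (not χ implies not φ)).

not φ = not true = false
ψ or χ = ½ or true = true
not φ or (ψ or χ) = false or true = true
not χ = not true = false
not φ = not true = false
not χ implies not φ = false implies false = true
(not φ or (ψ or χ)) iff (not χ implies not φ) = true iff true = true
not ((not φ or (ψ or χ)) iff (not χ implies not φ)) = not true = false

false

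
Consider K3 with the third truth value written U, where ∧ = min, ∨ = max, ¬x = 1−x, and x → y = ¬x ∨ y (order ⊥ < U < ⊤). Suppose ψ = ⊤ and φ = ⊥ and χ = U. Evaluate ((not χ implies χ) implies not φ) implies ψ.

⊤

not χ = not U = U
not χ implies χ = U implies U = U  [not U or U]
not φ = not ⊥ = ⊤
(not χ implies χ) implies not φ = U implies ⊤ = ⊤
((not χ implies χ) implies not φ) implies ψ = ⊤ implies ⊤ = ⊤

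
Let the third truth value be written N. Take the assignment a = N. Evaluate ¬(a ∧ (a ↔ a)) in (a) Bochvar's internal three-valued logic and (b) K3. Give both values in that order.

N; N

In Bochvar's internal three-valued logic: a ↔ a = N ↔ N = N
a ∧ (a ↔ a) = N ∧ N = N
¬(a ∧ (a ↔ a)) = ¬N = N
In K3: a ↔ a = N ↔ N = N
a ∧ (a ↔ a) = N ∧ N = N
¬(a ∧ (a ↔ a)) = ¬N = N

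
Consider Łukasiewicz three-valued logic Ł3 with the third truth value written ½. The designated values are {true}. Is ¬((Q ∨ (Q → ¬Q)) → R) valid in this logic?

Countermodel: Q=true, R=true gives false, which is not designated.

No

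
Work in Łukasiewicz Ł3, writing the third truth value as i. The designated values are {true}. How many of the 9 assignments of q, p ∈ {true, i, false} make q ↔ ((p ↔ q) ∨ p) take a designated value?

2

Designated under: (q=true, p=true); (q=i, p=false).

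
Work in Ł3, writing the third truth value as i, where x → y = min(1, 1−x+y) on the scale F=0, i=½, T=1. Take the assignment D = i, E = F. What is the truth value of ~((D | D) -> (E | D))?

F

D | D = i | i = i
E | D = F | i = i
(D | D) -> (E | D) = i -> i = T  [min(1, 1−½+½)]
~((D | D) -> (E | D)) = ~T = F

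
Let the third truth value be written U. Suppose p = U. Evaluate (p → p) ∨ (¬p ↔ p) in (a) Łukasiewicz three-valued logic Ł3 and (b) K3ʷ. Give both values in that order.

In Łukasiewicz three-valued logic Ł3: p → p = U → U = T
¬p = ¬U = U
¬p ↔ p = U ↔ U = T
(p → p) ∨ (¬p ↔ p) = T ∨ T = T
In K3ʷ: p → p = U → U = U  [any arg is the third value ⇒ result is the third value]
¬p = ¬U = U
¬p ↔ p = U ↔ U = U
(p → p) ∨ (¬p ↔ p) = U ∨ U = U
They differ because Łukasiewicz three-valued logic Ł3 and K3ʷ treat U differently under the binary connectives.

T; U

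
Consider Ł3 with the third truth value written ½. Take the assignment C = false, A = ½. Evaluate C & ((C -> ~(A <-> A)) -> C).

A <-> A = ½ <-> ½ = true  [1 − |½−½|]
~(A <-> A) = ~true = false
C -> ~(A <-> A) = false -> false = true
(C -> ~(A <-> A)) -> C = true -> false = false
C & ((C -> ~(A <-> A)) -> C) = false & false = false

false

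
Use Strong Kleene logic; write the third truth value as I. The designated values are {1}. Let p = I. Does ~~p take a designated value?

No

~p = ~I = I
~~p = ~I = I
I ∉ {1}.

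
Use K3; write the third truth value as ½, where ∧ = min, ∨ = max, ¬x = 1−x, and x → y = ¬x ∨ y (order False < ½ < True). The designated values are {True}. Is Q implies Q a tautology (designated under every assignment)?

No

Countermodel: Q=½ gives ½, which is not designated.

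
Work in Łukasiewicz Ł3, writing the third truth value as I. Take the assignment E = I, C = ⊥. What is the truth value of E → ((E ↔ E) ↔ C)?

I

E ↔ E = I ↔ I = ⊤  [1 − |½−½|]
(E ↔ E) ↔ C = ⊤ ↔ ⊥ = ⊥
E → ((E ↔ E) ↔ C) = I → ⊥ = I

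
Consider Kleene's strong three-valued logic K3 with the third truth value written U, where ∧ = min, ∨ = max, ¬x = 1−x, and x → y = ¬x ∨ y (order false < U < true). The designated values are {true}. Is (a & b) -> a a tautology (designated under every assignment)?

No

Countermodel: a=U, b=true gives U, which is not designated.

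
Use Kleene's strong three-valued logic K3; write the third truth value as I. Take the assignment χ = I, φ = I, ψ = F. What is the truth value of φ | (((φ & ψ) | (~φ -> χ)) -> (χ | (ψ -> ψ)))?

φ & ψ = I & F = F
~φ = ~I = I
~φ -> χ = I -> I = I  [~I | I]
(φ & ψ) | (~φ -> χ) = F | I = I
ψ -> ψ = F -> F = T
χ | (ψ -> ψ) = I | T = T
((φ & ψ) | (~φ -> χ)) -> (χ | (ψ -> ψ)) = I -> T = T
φ | (((φ & ψ) | (~φ -> χ)) -> (χ | (ψ -> ψ))) = I | T = T

T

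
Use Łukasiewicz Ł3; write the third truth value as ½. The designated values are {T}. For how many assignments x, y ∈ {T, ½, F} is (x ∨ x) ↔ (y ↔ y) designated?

Designated under: (x=T, y=T); (x=T, y=½); (x=T, y=F).

3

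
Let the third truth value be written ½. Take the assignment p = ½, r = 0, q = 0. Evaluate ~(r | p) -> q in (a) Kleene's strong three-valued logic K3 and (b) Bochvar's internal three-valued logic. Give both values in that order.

½; ½

In Kleene's strong three-valued logic K3: r | p = 0 | ½ = ½
~(r | p) = ~½ = ½
~(r | p) -> q = ½ -> 0 = ½  [~½ | 0]
In Bochvar's internal three-valued logic: r | p = 0 | ½ = ½
~(r | p) = ~½ = ½
~(r | p) -> q = ½ -> 0 = ½  [any arg is the third value ⇒ result is the third value]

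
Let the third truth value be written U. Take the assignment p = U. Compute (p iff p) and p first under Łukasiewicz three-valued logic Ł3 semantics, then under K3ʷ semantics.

In Łukasiewicz three-valued logic Ł3: p iff p = U iff U = 1  [1 − |½−½|]
(p iff p) and p = 1 and U = U
In K3ʷ: p iff p = U iff U = U
(p iff p) and p = U and U = U

U; U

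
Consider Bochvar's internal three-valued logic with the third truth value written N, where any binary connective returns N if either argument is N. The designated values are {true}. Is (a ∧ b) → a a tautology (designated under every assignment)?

No

Countermodel: a=true, b=N gives N, which is not designated.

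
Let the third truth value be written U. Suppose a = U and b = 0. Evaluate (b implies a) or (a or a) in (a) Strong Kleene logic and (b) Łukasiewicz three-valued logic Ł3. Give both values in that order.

In Strong Kleene logic: b implies a = 0 implies U = 1  [not 0 or U]
a or a = U or U = U
(b implies a) or (a or a) = 1 or U = 1
In Łukasiewicz three-valued logic Ł3: b implies a = 0 implies U = 1  [min(1, 1−0+½)]
a or a = U or U = U
(b implies a) or (a or a) = 1 or U = 1

1; 1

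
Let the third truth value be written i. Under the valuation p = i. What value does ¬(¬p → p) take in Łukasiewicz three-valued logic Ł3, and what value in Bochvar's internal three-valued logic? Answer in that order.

In Łukasiewicz three-valued logic Ł3: ¬p = ¬i = i
¬p → p = i → i = true  [min(1, 1−½+½)]
¬(¬p → p) = ¬true = false
In Bochvar's internal three-valued logic: ¬p = ¬i = i
¬p → p = i → i = i
¬(¬p → p) = ¬i = i
They differ because Łukasiewicz three-valued logic Ł3 and Bochvar's internal three-valued logic treat i differently under the binary connectives.

false; i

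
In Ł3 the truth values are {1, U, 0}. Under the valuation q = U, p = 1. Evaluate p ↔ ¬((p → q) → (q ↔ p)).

0

p → q = 1 → U = U  [min(1, 1−1+½)]
q ↔ p = U ↔ 1 = U
(p → q) → (q ↔ p) = U → U = 1
¬((p → q) → (q ↔ p)) = ¬1 = 0
p ↔ ¬((p → q) → (q ↔ p)) = 1 ↔ 0 = 0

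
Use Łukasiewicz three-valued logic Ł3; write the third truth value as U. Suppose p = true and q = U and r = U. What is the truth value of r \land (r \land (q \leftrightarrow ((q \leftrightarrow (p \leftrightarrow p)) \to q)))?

U

p \leftrightarrow p = true \leftrightarrow true = true
q \leftrightarrow (p \leftrightarrow p) = U \leftrightarrow true = U  [1 − |½−1|]
(q \leftrightarrow (p \leftrightarrow p)) \to q = U \to U = true
q \leftrightarrow ((q \leftrightarrow (p \leftrightarrow p)) \to q) = U \leftrightarrow true = U
r \land (q \leftrightarrow ((q \leftrightarrow (p \leftrightarrow p)) \to q)) = U \land U = U
r \land (r \land (q \leftrightarrow ((q \leftrightarrow (p \leftrightarrow p)) \to q))) = U \land U = U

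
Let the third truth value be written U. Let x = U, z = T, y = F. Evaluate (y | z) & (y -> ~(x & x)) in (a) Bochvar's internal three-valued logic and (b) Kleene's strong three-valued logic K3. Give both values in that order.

U; T

In Bochvar's internal three-valued logic: y | z = F | T = T
x & x = U & U = U
~(x & x) = ~U = U
y -> ~(x & x) = F -> U = U
(y | z) & (y -> ~(x & x)) = T & U = U
In Kleene's strong three-valued logic K3: y | z = F | T = T
x & x = U & U = U
~(x & x) = ~U = U
y -> ~(x & x) = F -> U = T  [~F | U]
(y | z) & (y -> ~(x & x)) = T & T = T
They differ because Bochvar's internal three-valued logic and Kleene's strong three-valued logic K3 treat U differently under the binary connectives.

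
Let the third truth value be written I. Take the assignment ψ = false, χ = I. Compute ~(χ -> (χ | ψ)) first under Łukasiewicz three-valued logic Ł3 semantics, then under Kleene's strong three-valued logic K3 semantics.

In Łukasiewicz three-valued logic Ł3: χ | ψ = I | false = I
χ -> (χ | ψ) = I -> I = true  [min(1, 1−½+½)]
~(χ -> (χ | ψ)) = ~true = false
In Kleene's strong three-valued logic K3: χ | ψ = I | false = I
χ -> (χ | ψ) = I -> I = I  [~I | I]
~(χ -> (χ | ψ)) = ~I = I
They differ because Łukasiewicz three-valued logic Ł3 and Kleene's strong three-valued logic K3 treat I differently under implication.

false; I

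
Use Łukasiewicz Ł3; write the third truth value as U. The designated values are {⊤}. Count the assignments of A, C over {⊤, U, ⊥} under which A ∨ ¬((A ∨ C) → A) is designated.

Designated under: (A=⊤, C=⊤); (A=⊤, C=U); (A=⊤, C=⊥); (A=⊥, C=⊤).

4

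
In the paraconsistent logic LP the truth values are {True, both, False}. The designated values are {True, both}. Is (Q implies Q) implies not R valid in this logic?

No

Countermodel: Q=True, R=True gives False, which is not designated.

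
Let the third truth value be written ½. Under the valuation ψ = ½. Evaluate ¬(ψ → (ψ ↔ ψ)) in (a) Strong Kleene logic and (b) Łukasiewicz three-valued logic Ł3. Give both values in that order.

½; F

In Strong Kleene logic: ψ ↔ ψ = ½ ↔ ½ = ½
ψ → (ψ ↔ ψ) = ½ → ½ = ½
¬(ψ → (ψ ↔ ψ)) = ¬½ = ½
In Łukasiewicz three-valued logic Ł3: ψ ↔ ψ = ½ ↔ ½ = T  [1 − |½−½|]
ψ → (ψ ↔ ψ) = ½ → T = T
¬(ψ → (ψ ↔ ψ)) = ¬T = F
They differ because Strong Kleene logic and Łukasiewicz three-valued logic Ł3 treat ½ differently under implication.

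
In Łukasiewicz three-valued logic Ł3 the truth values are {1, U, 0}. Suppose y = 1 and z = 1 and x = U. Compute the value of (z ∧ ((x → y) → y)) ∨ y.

1

x → y = U → 1 = 1  [min(1, 1−½+1)]
(x → y) → y = 1 → 1 = 1
z ∧ ((x → y) → y) = 1 ∧ 1 = 1
(z ∧ ((x → y) → y)) ∨ y = 1 ∨ 1 = 1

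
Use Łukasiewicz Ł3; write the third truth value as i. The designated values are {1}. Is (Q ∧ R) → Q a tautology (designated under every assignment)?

Yes

Every assignment of Q, R over {1, i, 0} gives a value in {1}.
In particular, with Q=i, R=i: (Q ∧ R) → Q = 1.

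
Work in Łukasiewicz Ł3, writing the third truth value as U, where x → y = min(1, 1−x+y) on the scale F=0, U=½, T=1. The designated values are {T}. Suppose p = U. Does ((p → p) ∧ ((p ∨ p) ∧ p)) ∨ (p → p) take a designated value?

Yes

p → p = U → U = T  [min(1, 1−½+½)]
p ∨ p = U ∨ U = U
(p ∨ p) ∧ p = U ∧ U = U
(p → p) ∧ ((p ∨ p) ∧ p) = T ∧ U = U
p → p = U → U = T
((p → p) ∧ ((p ∨ p) ∧ p)) ∨ (p → p) = U ∨ T = T
T ∈ {T}.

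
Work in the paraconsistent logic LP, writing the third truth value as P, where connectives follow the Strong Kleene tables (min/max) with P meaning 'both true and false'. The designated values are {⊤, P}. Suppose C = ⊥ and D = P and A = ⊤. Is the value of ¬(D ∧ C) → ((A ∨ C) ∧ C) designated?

D ∧ C = P ∧ ⊥ = ⊥
¬(D ∧ C) = ¬⊥ = ⊤
A ∨ C = ⊤ ∨ ⊥ = ⊤
(A ∨ C) ∧ C = ⊤ ∧ ⊥ = ⊥
¬(D ∧ C) → ((A ∨ C) ∧ C) = ⊤ → ⊥ = ⊥
⊥ ∉ {⊤, P}.

No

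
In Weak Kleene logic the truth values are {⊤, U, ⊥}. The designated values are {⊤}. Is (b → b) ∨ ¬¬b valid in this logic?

Countermodel: b=U gives U, which is not designated.

No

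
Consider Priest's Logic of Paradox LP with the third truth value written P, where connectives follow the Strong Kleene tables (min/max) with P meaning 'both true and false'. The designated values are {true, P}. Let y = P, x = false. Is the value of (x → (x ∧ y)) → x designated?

No

x ∧ y = false ∧ P = false
x → (x ∧ y) = false → false = true
(x → (x ∧ y)) → x = true → false = false
false ∉ {true, P}.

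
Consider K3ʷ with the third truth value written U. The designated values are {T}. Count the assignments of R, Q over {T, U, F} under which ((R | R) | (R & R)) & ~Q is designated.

Designated under: (R=T, Q=F).

1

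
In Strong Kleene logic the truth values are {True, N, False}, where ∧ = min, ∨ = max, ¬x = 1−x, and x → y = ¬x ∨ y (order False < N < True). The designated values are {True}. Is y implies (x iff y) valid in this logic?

No

Countermodel: y=True, x=N gives N, which is not designated.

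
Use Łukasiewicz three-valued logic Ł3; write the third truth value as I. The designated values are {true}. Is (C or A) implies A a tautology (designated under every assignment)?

No

Countermodel: C=true, A=I gives I, which is not designated.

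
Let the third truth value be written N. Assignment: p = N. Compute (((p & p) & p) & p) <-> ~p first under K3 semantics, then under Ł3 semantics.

N; ⊤

In K3: p & p = N & N = N
(p & p) & p = N & N = N
((p & p) & p) & p = N & N = N
~p = ~N = N
(((p & p) & p) & p) <-> ~p = N <-> N = N
In Ł3: p & p = N & N = N
(p & p) & p = N & N = N
((p & p) & p) & p = N & N = N
~p = ~N = N
(((p & p) & p) & p) <-> ~p = N <-> N = ⊤  [1 − |½−½|]
They differ because K3 and Ł3 treat N differently under implication.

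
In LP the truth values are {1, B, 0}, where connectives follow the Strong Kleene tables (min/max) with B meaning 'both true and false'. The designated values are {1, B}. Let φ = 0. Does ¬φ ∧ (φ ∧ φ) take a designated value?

¬φ = ¬0 = 1
φ ∧ φ = 0 ∧ 0 = 0
¬φ ∧ (φ ∧ φ) = 1 ∧ 0 = 0
0 ∉ {1, B}.

No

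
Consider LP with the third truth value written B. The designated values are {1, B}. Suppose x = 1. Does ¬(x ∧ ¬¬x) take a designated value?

¬x = ¬1 = 0
¬¬x = ¬0 = 1
x ∧ ¬¬x = 1 ∧ 1 = 1
¬(x ∧ ¬¬x) = ¬1 = 0
0 ∉ {1, B}.

No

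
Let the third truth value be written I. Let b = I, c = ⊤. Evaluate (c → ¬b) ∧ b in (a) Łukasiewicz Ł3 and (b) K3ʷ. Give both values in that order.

I; I

In Łukasiewicz Ł3: ¬b = ¬I = I
c → ¬b = ⊤ → I = I
(c → ¬b) ∧ b = I ∧ I = I
In K3ʷ: ¬b = ¬I = I
c → ¬b = ⊤ → I = I
(c → ¬b) ∧ b = I ∧ I = I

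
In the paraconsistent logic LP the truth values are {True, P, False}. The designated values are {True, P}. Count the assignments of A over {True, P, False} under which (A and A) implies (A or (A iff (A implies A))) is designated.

3

A=True: True ✓
A=P: P ✓
A=False: True ✓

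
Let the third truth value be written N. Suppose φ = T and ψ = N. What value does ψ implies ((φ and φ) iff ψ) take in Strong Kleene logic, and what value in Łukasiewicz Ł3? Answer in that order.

N; T

In Strong Kleene logic: φ and φ = T and T = T
(φ and φ) iff ψ = T iff N = N
ψ implies ((φ and φ) iff ψ) = N implies N = N
In Łukasiewicz Ł3: φ and φ = T and T = T
(φ and φ) iff ψ = T iff N = N  [1 − |1−½|]
ψ implies ((φ and φ) iff ψ) = N implies N = T
They differ because Strong Kleene logic and Łukasiewicz Ł3 treat N differently under implication.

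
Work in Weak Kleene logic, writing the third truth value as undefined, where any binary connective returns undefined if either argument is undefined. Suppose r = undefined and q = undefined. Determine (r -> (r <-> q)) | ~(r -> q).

r <-> q = undefined <-> undefined = undefined
r -> (r <-> q) = undefined -> undefined = undefined  [any arg is the third value ⇒ result is the third value]
r -> q = undefined -> undefined = undefined
~(r -> q) = ~undefined = undefined
(r -> (r <-> q)) | ~(r -> q) = undefined | undefined = undefined

undefined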